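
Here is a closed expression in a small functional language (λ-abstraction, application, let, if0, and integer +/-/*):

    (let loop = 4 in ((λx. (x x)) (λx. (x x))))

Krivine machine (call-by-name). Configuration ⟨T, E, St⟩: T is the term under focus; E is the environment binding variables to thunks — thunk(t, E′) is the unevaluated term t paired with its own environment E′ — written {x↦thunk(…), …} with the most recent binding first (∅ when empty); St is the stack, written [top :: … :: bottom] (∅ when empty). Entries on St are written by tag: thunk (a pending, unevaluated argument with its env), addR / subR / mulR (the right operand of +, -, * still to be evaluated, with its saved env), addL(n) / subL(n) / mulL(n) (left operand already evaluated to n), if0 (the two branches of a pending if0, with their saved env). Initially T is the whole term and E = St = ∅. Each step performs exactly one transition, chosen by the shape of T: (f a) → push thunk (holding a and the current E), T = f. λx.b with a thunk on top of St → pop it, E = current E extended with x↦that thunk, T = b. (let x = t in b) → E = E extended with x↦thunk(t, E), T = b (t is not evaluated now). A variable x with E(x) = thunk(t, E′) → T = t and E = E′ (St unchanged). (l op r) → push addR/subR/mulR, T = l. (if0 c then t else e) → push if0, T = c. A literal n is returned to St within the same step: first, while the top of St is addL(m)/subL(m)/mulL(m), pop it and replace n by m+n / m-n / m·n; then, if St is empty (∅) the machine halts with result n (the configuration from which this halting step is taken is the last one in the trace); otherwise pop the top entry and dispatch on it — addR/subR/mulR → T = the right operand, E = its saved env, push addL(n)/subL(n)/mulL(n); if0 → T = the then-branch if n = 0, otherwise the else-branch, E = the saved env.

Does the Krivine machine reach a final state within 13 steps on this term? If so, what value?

[0] [T=(let loop = 4 in ((λx. (x x)) (λx. (x x)))) | E=∅ | St=∅]
[1] [T=((λx. (x x)) (λx. (x x))) | E={loop↦thunk(4, ∅)} | St=∅]
[2] [T=(λx. (x x)) | E={loop↦thunk(4, ∅)} | St=[thunk]]
[3] [T=(x x) | E={x↦thunk((λx. (x x)), {loop↦thunk(4, ∅)}), loop↦thunk(4, ∅)} | St=∅]
[4] [T=x | E={x↦thunk((λx. (x x)), {loop↦thunk(4, ∅)}), loop↦thunk(4, ∅)} | St=[thunk]]
[5] [T=(λx. (x x)) | E={loop↦thunk(4, ∅)} | St=[thunk]]
[6] [T=(x x) | E={x↦thunk(x, {x↦thunk((λx. (x x)), {loop↦thunk(4, ∅)}), loop↦thunk(4, ∅)}), loop↦thunk(4, ∅)} | St=∅]
[7] [T=x | E={x↦thunk(x, {x↦thunk((λx. (x x)), {loop↦thunk(4, ∅)}), loop↦thunk(4, ∅)}), loop↦thunk(4, ∅)} | St=[thunk]]
[8] [T=x | E={x↦thunk((λx. (x x)), {loop↦thunk(4, ∅)}), loop↦thunk(4, ∅)} | St=[thunk]]
[9] [T=(λx. (x x)) | E={loop↦thunk(4, ∅)} | St=[thunk]]
[10] [T=(x x) | E={x↦thunk(x, {x↦thunk(x, {x↦thunk((λx. (x x)), {loop↦thunk(4, ∅)}), loop↦thunk(4, ∅)}), loop↦thunk(4, ∅)}), loop↦thunk(4, ∅)} | St=∅]
[11] [T=x | E={x↦thunk(x, {x↦thunk(x, {x↦thunk((λx. (x x)), {loop↦thunk(4, ∅)}), loop↦thunk(4, ∅)}), loop↦thunk(4, ∅)}), loop↦thunk(4, ∅)} | St=[thunk]]
[12] [T=x | E={x↦thunk(x, {x↦thunk((λx. (x x)), {loop↦thunk(4, ∅)}), loop↦thunk(4, ∅)}), loop↦thunk(4, ∅)} | St=[thunk]]
[13] [T=x | E={x↦thunk((λx. (x x)), {loop↦thunk(4, ∅)}), loop↦thunk(4, ∅)} | St=[thunk]]
→ 13 transitions taken and the configuration is still not final: no result within 13 steps

Answer: DIVERGES (no final state within 13 steps)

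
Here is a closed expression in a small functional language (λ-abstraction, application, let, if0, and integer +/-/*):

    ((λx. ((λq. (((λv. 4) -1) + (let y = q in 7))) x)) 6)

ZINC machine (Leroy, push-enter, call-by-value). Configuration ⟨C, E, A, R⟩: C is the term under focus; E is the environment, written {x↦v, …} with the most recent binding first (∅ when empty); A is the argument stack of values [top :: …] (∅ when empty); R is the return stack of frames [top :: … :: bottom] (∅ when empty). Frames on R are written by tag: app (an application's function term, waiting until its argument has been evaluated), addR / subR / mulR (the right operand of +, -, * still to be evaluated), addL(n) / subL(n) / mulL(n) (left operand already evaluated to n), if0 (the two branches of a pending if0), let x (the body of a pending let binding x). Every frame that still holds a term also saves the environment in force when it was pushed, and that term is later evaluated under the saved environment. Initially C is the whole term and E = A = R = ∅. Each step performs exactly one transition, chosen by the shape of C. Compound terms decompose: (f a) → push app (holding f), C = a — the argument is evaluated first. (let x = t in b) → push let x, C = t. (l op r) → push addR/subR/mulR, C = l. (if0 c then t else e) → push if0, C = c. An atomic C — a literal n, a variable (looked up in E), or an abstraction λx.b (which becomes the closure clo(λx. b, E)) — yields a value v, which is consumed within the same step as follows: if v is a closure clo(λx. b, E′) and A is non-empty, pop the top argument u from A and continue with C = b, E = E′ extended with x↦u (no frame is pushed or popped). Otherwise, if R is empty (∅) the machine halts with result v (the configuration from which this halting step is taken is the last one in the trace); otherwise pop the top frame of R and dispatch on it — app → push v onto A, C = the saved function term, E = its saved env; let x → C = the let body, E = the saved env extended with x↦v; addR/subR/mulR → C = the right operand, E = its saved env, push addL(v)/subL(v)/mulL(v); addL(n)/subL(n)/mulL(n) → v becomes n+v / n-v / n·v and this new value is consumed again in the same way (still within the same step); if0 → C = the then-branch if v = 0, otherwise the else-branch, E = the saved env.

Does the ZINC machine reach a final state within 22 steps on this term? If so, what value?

0. ⟨C=((λx. ((λq. (((λv. 4) -1) + (let y = q in 7))) x)) 6); E=∅; A=∅; R=∅⟩
1. ⟨C=6; E=∅; A=∅; R=[app]⟩
2. ⟨C=(λx. ((λq. (((λv. 4) -1) + (let y = q in 7))) x)); E=∅; A=[6]; R=∅⟩
3. ⟨C=((λq. (((λv. 4) -1) + (let y = q in 7))) x); E={x↦6}; A=∅; R=∅⟩
4. ⟨C=x; E={x↦6}; A=∅; R=[app]⟩
5. ⟨C=(λq. (((λv. 4) -1) + (let y = q in 7))); E={x↦6}; A=[6]; R=∅⟩
6. ⟨C=(((λv. 4) -1) + (let y = q in 7)); E={q↦6, x↦6}; A=∅; R=∅⟩
7. ⟨C=((λv. 4) -1); E={q↦6, x↦6}; A=∅; R=[addR]⟩
8. ⟨C=-1; E={q↦6, x↦6}; A=∅; R=[app :: addR]⟩
9. ⟨C=(λv. 4); E={q↦6, x↦6}; A=[-1]; R=[addR]⟩
10. ⟨C=4; E={v↦-1, q↦6, x↦6}; A=∅; R=[addR]⟩
11. ⟨C=(let y = q in 7); E={q↦6, x↦6}; A=∅; R=[addL(4)]⟩
12. ⟨C=q; E={q↦6, x↦6}; A=∅; R=[let y :: addL(4)]⟩
13. ⟨C=7; E={y↦6, q↦6, x↦6}; A=∅; R=[addL(4)]⟩
→ final value 11

Answer: 11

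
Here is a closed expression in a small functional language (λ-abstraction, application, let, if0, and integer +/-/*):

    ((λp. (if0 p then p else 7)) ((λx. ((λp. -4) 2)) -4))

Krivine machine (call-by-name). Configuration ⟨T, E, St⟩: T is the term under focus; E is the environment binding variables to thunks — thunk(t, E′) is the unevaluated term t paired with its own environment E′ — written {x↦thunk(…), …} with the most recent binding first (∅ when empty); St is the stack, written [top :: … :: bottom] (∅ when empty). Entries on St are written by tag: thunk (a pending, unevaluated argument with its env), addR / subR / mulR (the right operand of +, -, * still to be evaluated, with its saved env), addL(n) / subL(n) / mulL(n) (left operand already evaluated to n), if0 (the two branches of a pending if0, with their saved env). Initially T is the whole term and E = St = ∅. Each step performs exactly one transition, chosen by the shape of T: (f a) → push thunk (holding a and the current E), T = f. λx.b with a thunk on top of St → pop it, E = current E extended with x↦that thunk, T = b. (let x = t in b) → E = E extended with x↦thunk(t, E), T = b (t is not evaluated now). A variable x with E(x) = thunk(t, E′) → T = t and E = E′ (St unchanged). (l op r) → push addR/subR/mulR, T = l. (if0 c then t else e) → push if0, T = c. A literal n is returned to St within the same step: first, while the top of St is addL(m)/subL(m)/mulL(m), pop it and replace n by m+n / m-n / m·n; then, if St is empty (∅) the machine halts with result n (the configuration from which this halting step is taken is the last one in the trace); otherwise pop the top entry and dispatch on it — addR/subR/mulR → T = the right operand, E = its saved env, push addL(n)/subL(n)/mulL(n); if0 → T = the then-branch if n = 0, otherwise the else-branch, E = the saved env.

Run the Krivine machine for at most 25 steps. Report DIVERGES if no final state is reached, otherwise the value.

step 0: ⟨T=((λp. (if0 p then p else 7)) ((λx. ((λp. -4) 2)) -4)); E=∅; St=∅⟩
step 1: ⟨T=(λp. (if0 p then p else 7)); E=∅; St=[thunk]⟩
step 2: ⟨T=(if0 p then p else 7); E={p↦thunk(((λx. ((λp. -4) 2)) -4), ∅)}; St=∅⟩
step 3: ⟨T=p; E={p↦thunk(((λx. ((λp. -4) 2)) -4), ∅)}; St=[if0]⟩
step 4: ⟨T=((λx. ((λp. -4) 2)) -4); E=∅; St=[if0]⟩
step 5: ⟨T=(λx. ((λp. -4) 2)); E=∅; St=[thunk :: if0]⟩
step 6: ⟨T=((λp. -4) 2); E={x↦thunk(-4, ∅)}; St=[if0]⟩
step 7: ⟨T=(λp. -4); E={x↦thunk(-4, ∅)}; St=[thunk :: if0]⟩
step 8: ⟨T=-4; E={p↦thunk(2, {x↦thunk(-4, ∅)}), x↦thunk(-4, ∅)}; St=[if0]⟩
step 9: ⟨T=7; E={p↦thunk(((λx. ((λp. -4) 2)) -4), ∅)}; St=∅⟩
→ final value 7

Answer: 7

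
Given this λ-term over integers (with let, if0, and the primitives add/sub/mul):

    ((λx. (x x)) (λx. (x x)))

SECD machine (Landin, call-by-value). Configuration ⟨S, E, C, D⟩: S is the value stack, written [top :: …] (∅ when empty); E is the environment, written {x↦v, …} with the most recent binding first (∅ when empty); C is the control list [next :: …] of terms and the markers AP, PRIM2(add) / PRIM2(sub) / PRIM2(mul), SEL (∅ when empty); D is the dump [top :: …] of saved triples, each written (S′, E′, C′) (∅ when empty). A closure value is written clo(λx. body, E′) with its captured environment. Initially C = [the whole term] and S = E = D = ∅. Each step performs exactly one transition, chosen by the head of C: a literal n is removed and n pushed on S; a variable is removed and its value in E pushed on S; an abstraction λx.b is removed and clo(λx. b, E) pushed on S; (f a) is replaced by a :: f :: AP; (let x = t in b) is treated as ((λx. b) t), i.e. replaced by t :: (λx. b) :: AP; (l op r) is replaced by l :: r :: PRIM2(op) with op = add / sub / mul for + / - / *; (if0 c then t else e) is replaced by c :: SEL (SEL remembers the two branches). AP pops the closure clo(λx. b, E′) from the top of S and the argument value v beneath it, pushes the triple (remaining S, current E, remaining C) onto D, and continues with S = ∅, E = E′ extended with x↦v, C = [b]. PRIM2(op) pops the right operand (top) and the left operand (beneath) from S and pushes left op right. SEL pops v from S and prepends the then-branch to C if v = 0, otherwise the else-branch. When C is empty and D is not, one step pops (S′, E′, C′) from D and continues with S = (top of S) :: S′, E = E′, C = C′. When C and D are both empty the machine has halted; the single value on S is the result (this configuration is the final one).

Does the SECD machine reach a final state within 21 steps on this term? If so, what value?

t=0: [S=∅ | E=∅ | C=[((λx. (x x)) (λx. (x x)))] | D=∅]
t=1: [S=∅ | E=∅ | C=[(λx. (x x)) :: (λx. (x x)) :: AP] | D=∅]
t=2: [S=[clo(λx. (x x), ∅)] | E=∅ | C=[(λx. (x x)) :: AP] | D=∅]
t=3: [S=[clo(λx. (x x), ∅) :: clo(λx. (x x), ∅)] | E=∅ | C=[AP] | D=∅]
t=4: [S=∅ | E={x↦clo(λx. (x x), ∅)} | C=[(x x)] | D=[(∅, ∅, ∅)]]
t=5: [S=∅ | E={x↦clo(λx. (x x), ∅)} | C=[x :: x :: AP] | D=[(∅, ∅, ∅)]]
t=6: [S=[clo(λx. (x x), ∅)] | E={x↦clo(λx. (x x), ∅)} | C=[x :: AP] | D=[(∅, ∅, ∅)]]
t=7: [S=[clo(λx. (x x), ∅) :: clo(λx. (x x), ∅)] | E={x↦clo(λx. (x x), ∅)} | C=[AP] | D=[(∅, ∅, ∅)]]
t=8: [S=∅ | E={x↦clo(λx. (x x), ∅)} | C=[(x x)] | D=[(∅, {x↦clo(λx. (x x), ∅)}, ∅) :: (∅, ∅, ∅)]]
t=9: [S=∅ | E={x↦clo(λx. (x x), ∅)} | C=[x :: x :: AP] | D=[(∅, {x↦clo(λx. (x x), ∅)}, ∅) :: (∅, ∅, ∅)]]
t=10: [S=[clo(λx. (x x), ∅)] | E={x↦clo(λx. (x x), ∅)} | C=[x :: AP] | D=[(∅, {x↦clo(λx. (x x), ∅)}, ∅) :: (∅, ∅, ∅)]]
t=11: [S=[clo(λx. (x x), ∅) :: clo(λx. (x x), ∅)] | E={x↦clo(λx. (x x), ∅)} | C=[AP] | D=[(∅, {x↦clo(λx. (x x), ∅)}, ∅) :: (∅, ∅, ∅)]]
t=12: [S=∅ | E={x↦clo(λx. (x x), ∅)} | C=[(x x)] | D=[(∅, {x↦clo(λx. (x x), ∅)}, ∅) :: (∅, {x↦clo(λx. (x x), ∅)}, ∅) :: (∅, ∅, ∅)]]
t=13: [S=∅ | E={x↦clo(λx. (x x), ∅)} | C=[x :: x :: AP] | D=[(∅, {x↦clo(λx. (x x), ∅)}, ∅) :: (∅, {x↦clo(λx. (x x), ∅)}, ∅) :: (∅, ∅, ∅)]]
t=14: [S=[clo(λx. (x x), ∅)] | E={x↦clo(λx. (x x), ∅)} | C=[x :: AP] | D=[(∅, {x↦clo(λx. (x x), ∅)}, ∅) :: (∅, {x↦clo(λx. (x x), ∅)}, ∅) :: (∅, ∅, ∅)]]
t=15: [S=[clo(λx. (x x), ∅) :: clo(λx. (x x), ∅)] | E={x↦clo(λx. (x x), ∅)} | C=[AP] | D=[(∅, {x↦clo(λx. (x x), ∅)}, ∅) :: (∅, {x↦clo(λx. (x x), ∅)}, ∅) :: (∅, ∅, ∅)]]
t=16: [S=∅ | E={x↦clo(λx. (x x), ∅)} | C=[(x x)] | D=[(∅, {x↦clo(λx. (x x), ∅)}, ∅) :: (∅, {x↦clo(λx. (x x), ∅)}, ∅) :: (∅, {x↦clo(λx. (x x), ∅)}, ∅) :: (∅, ∅, ∅)]]
t=17: [S=∅ | E={x↦clo(λx. (x x), ∅)} | C=[x :: x :: AP] | D=[(∅, {x↦clo(λx. (x x), ∅)}, ∅) :: (∅, {x↦clo(λx. (x x), ∅)}, ∅) :: (∅, {x↦clo(λx. (x x), ∅)}, ∅) :: (∅, ∅, ∅)]]
t=18: [S=[clo(λx. (x x), ∅)] | E={x↦clo(λx. (x x), ∅)} | C=[x :: AP] | D=[(∅, {x↦clo(λx. (x x), ∅)}, ∅) :: (∅, {x↦clo(λx. (x x), ∅)}, ∅) :: (∅, {x↦clo(λx. (x x), ∅)}, ∅) :: (∅, ∅, ∅)]]
t=19: [S=[clo(λx. (x x), ∅) :: clo(λx. (x x), ∅)] | E={x↦clo(λx. (x x), ∅)} | C=[AP] | D=[(∅, {x↦clo(λx. (x x), ∅)}, ∅) :: (∅, {x↦clo(λx. (x x), ∅)}, ∅) :: (∅, {x↦clo(λx. (x x), ∅)}, ∅) :: (∅, ∅, ∅)]]
t=20: [S=∅ | E={x↦clo(λx. (x x), ∅)} | C=[(x x)] | D=[(∅, {x↦clo(λx. (x x), ∅)}, ∅) :: (∅, {x↦clo(λx. (x x), ∅)}, ∅) :: (∅, {x↦clo(λx. (x x), ∅)}, ∅) :: (∅, {x↦clo(λx. (x x), ∅)}, ∅) :: (∅, ∅, ∅)]]
t=21: [S=∅ | E={x↦clo(λx. (x x), ∅)} | C=[x :: x :: AP] | D=[(∅, {x↦clo(λx. (x x), ∅)}, ∅) :: (∅, {x↦clo(λx. (x x), ∅)}, ∅) :: (∅, {x↦clo(λx. (x x), ∅)}, ∅) :: (∅, {x↦clo(λx. (x x), ∅)}, ∅) :: (∅, ∅, ∅)]]
→ 21 transitions taken and the configuration is still not final: no result within 21 steps

Answer: DIVERGES (no final state within 21 steps)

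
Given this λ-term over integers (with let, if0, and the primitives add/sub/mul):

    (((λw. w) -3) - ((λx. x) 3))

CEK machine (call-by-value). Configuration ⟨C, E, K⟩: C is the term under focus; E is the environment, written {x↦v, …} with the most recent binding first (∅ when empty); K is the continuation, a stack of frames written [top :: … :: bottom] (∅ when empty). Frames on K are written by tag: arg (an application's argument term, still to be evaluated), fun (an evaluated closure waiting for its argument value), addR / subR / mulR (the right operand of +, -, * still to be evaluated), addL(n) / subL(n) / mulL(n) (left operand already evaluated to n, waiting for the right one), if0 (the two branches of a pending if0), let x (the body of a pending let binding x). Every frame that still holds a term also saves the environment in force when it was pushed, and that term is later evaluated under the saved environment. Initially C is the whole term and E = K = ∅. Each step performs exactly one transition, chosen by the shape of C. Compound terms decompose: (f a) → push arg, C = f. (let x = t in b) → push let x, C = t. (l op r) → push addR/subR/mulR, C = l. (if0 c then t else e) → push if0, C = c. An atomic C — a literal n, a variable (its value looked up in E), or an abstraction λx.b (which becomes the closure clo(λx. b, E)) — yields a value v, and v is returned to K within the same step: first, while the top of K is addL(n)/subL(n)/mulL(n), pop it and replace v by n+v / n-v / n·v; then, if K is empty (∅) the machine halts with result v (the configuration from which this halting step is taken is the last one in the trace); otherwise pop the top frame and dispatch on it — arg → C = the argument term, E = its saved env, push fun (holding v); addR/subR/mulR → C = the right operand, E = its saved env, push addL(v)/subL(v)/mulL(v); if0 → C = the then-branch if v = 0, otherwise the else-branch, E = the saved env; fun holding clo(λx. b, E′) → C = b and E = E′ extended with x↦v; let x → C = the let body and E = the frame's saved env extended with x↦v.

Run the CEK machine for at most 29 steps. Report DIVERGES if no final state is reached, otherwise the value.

Answer: -6

Derivation:
0. ⟨C=(((λw. w) -3) - ((λx. x) 3)); E=∅; K=∅⟩
1. ⟨C=((λw. w) -3); E=∅; K=[subR]⟩
2. ⟨C=(λw. w); E=∅; K=[arg :: subR]⟩
3. ⟨C=-3; E=∅; K=[fun :: subR]⟩
4. ⟨C=w; E={w↦-3}; K=[subR]⟩
5. ⟨C=((λx. x) 3); E=∅; K=[subL(-3)]⟩
6. ⟨C=(λx. x); E=∅; K=[arg :: subL(-3)]⟩
7. ⟨C=3; E=∅; K=[fun :: subL(-3)]⟩
8. ⟨C=x; E={x↦3}; K=[subL(-3)]⟩
→ final value -6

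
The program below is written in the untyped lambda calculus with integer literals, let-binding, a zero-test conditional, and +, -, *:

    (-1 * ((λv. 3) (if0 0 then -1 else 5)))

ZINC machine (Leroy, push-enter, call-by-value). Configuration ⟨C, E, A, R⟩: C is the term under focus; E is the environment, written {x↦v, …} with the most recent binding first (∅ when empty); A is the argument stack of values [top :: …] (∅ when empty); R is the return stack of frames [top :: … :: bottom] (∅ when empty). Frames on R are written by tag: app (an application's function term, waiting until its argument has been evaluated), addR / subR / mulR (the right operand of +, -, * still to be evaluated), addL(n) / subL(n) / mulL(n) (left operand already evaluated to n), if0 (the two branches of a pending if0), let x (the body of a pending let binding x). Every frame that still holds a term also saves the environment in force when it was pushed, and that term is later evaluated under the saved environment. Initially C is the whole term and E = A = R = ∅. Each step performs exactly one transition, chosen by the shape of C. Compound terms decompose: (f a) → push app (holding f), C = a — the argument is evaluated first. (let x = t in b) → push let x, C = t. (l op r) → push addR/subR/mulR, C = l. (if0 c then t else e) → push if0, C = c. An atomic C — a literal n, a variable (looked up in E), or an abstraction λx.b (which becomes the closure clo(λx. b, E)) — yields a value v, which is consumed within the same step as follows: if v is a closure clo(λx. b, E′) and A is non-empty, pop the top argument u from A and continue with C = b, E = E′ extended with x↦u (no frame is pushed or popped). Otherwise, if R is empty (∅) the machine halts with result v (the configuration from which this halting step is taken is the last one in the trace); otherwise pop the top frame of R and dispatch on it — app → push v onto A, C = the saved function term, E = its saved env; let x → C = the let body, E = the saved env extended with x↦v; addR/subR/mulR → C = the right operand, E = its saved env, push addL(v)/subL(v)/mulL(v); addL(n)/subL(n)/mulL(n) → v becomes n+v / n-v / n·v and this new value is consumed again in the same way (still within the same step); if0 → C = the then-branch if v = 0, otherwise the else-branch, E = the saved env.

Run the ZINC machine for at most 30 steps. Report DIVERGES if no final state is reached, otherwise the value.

[0] <C=(-1 * ((λv. 3) (if0 0 then -1 else 5))), E=∅, A=∅, R=∅>
[1] <C=-1, E=∅, A=∅, R=[mulR]>
[2] <C=((λv. 3) (if0 0 then -1 else 5)), E=∅, A=∅, R=[mulL(-1)]>
[3] <C=(if0 0 then -1 else 5), E=∅, A=∅, R=[app :: mulL(-1)]>
[4] <C=0, E=∅, A=∅, R=[if0 :: app :: mulL(-1)]>
[5] <C=-1, E=∅, A=∅, R=[app :: mulL(-1)]>
[6] <C=(λv. 3), E=∅, A=[-1], R=[mulL(-1)]>
[7] <C=3, E={v↦-1}, A=∅, R=[mulL(-1)]>
→ final value -3

Answer: -3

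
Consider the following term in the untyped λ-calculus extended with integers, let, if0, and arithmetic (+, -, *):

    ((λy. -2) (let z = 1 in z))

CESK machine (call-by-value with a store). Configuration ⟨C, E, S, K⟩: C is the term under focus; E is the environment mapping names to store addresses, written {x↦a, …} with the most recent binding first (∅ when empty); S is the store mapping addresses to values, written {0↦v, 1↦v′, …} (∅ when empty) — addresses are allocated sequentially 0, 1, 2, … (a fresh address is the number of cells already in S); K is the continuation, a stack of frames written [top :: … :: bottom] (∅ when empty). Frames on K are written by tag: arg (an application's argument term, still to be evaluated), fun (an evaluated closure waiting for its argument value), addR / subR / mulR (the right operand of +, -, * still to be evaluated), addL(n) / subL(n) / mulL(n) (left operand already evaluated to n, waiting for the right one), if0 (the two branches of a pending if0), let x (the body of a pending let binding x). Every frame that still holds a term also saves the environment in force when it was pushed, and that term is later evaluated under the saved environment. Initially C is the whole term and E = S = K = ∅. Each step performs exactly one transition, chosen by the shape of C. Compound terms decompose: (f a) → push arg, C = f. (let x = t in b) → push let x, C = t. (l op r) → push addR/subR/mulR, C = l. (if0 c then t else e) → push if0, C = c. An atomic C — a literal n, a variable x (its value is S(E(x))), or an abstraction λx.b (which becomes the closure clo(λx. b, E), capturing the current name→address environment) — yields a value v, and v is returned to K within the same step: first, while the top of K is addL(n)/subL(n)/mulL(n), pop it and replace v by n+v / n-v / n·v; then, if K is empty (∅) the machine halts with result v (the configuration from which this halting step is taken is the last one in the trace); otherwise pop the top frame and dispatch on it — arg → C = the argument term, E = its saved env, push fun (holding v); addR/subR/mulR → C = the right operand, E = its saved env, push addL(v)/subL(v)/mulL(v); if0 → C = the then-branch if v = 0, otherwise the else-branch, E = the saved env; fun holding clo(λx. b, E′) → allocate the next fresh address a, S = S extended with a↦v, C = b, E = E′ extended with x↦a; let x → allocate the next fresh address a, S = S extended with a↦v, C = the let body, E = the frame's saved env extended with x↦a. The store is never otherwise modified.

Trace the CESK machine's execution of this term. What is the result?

Answer: -2

Machine steps:
0. ⟨C=((λy. -2) (let z = 1 in z)); E=∅; S=∅; K=∅⟩
1. ⟨C=(λy. -2); E=∅; S=∅; K=[arg]⟩
2. ⟨C=(let z = 1 in z); E=∅; S=∅; K=[fun]⟩
3. ⟨C=1; E=∅; S=∅; K=[let z :: fun]⟩
4. ⟨C=z; E={z↦0}; S={0↦1}; K=[fun]⟩
5. ⟨C=-2; E={y↦1}; S={0↦1, 1↦1}; K=∅⟩
→ final value -2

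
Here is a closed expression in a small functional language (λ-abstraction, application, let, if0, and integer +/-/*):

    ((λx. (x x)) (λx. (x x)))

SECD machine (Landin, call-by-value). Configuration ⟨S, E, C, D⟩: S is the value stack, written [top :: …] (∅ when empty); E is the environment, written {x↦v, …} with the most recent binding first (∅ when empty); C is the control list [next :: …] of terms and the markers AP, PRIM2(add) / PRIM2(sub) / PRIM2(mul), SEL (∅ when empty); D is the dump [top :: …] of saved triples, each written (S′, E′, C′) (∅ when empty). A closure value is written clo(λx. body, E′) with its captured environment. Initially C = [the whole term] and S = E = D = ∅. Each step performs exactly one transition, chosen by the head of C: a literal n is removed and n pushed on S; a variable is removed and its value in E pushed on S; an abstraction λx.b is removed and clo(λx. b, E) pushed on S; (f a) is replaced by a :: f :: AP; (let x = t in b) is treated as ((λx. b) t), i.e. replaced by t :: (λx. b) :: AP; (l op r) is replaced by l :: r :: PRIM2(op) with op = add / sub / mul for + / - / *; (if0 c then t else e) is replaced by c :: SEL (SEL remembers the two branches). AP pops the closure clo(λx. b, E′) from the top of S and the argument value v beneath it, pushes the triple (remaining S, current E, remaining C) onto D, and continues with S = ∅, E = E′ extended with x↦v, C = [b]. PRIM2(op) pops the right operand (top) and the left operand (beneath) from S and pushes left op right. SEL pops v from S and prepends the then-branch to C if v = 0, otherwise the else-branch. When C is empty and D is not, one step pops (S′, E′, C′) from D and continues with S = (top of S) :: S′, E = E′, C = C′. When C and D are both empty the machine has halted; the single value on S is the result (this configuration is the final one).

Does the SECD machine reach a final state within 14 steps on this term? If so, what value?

Answer: DIVERGES (no final state within 14 steps)

Machine steps:
[0] <S=∅, E=∅, C=[((λx. (x x)) (λx. (x x)))], D=∅>
[1] <S=∅, E=∅, C=[(λx. (x x)) :: (λx. (x x)) :: AP], D=∅>
[2] <S=[clo(λx. (x x), ∅)], E=∅, C=[(λx. (x x)) :: AP], D=∅>
[3] <S=[clo(λx. (x x), ∅) :: clo(λx. (x x), ∅)], E=∅, C=[AP], D=∅>
[4] <S=∅, E={x↦clo(λx. (x x), ∅)}, C=[(x x)], D=[(∅, ∅, ∅)]>
[5] <S=∅, E={x↦clo(λx. (x x), ∅)}, C=[x :: x :: AP], D=[(∅, ∅, ∅)]>
[6] <S=[clo(λx. (x x), ∅)], E={x↦clo(λx. (x x), ∅)}, C=[x :: AP], D=[(∅, ∅, ∅)]>
[7] <S=[clo(λx. (x x), ∅) :: clo(λx. (x x), ∅)], E={x↦clo(λx. (x x), ∅)}, C=[AP], D=[(∅, ∅, ∅)]>
[8] <S=∅, E={x↦clo(λx. (x x), ∅)}, C=[(x x)], D=[(∅, {x↦clo(λx. (x x), ∅)}, ∅) :: (∅, ∅, ∅)]>
[9] <S=∅, E={x↦clo(λx. (x x), ∅)}, C=[x :: x :: AP], D=[(∅, {x↦clo(λx. (x x), ∅)}, ∅) :: (∅, ∅, ∅)]>
[10] <S=[clo(λx. (x x), ∅)], E={x↦clo(λx. (x x), ∅)}, C=[x :: AP], D=[(∅, {x↦clo(λx. (x x), ∅)}, ∅) :: (∅, ∅, ∅)]>
[11] <S=[clo(λx. (x x), ∅) :: clo(λx. (x x), ∅)], E={x↦clo(λx. (x x), ∅)}, C=[AP], D=[(∅, {x↦clo(λx. (x x), ∅)}, ∅) :: (∅, ∅, ∅)]>
[12] <S=∅, E={x↦clo(λx. (x x), ∅)}, C=[(x x)], D=[(∅, {x↦clo(λx. (x x), ∅)}, ∅) :: (∅, {x↦clo(λx. (x x), ∅)}, ∅) :: (∅, ∅, ∅)]>
[13] <S=∅, E={x↦clo(λx. (x x), ∅)}, C=[x :: x :: AP], D=[(∅, {x↦clo(λx. (x x), ∅)}, ∅) :: (∅, {x↦clo(λx. (x x), ∅)}, ∅) :: (∅, ∅, ∅)]>
[14] <S=[clo(λx. (x x), ∅)], E={x↦clo(λx. (x x), ∅)}, C=[x :: AP], D=[(∅, {x↦clo(λx. (x x), ∅)}, ∅) :: (∅, {x↦clo(λx. (x x), ∅)}, ∅) :: (∅, ∅, ∅)]>
→ 14 transitions taken and the configuration is still not final: no result within 14 steps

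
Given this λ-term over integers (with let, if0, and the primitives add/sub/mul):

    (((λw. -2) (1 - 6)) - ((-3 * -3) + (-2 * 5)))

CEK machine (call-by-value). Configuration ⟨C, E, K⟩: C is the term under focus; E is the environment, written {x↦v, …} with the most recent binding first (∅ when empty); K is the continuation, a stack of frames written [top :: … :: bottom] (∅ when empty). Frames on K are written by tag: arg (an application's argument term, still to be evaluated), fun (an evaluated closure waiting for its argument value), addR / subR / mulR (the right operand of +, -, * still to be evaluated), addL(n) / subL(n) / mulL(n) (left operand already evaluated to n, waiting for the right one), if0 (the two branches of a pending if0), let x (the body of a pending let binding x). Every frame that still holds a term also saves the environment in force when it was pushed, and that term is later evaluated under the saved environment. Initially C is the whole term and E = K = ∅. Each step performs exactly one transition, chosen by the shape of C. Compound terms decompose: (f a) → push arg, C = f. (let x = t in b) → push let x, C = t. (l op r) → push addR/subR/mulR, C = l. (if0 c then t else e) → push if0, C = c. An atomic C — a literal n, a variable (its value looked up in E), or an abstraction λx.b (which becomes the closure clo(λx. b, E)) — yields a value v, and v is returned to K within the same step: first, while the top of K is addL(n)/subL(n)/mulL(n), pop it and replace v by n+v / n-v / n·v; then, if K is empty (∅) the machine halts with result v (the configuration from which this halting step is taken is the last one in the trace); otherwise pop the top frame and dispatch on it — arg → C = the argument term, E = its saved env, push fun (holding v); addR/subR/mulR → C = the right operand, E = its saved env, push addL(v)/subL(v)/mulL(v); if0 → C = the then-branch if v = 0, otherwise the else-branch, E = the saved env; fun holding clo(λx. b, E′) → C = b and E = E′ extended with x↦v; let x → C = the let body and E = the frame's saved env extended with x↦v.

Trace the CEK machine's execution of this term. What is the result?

Answer: -1

Execution trace:
[0] <C=(((λw. -2) (1 - 6)) - ((-3 * -3) + (-2 * 5))), E=∅, K=∅>
[1] <C=((λw. -2) (1 - 6)), E=∅, K=[subR]>
[2] <C=(λw. -2), E=∅, K=[arg :: subR]>
[3] <C=(1 - 6), E=∅, K=[fun :: subR]>
[4] <C=1, E=∅, K=[subR :: fun :: subR]>
[5] <C=6, E=∅, K=[subL(1) :: fun :: subR]>
[6] <C=-2, E={w↦-5}, K=[subR]>
[7] <C=((-3 * -3) + (-2 * 5)), E=∅, K=[subL(-2)]>
[8] <C=(-3 * -3), E=∅, K=[addR :: subL(-2)]>
[9] <C=-3, E=∅, K=[mulR :: addR :: subL(-2)]>
[10] <C=-3, E=∅, K=[mulL(-3) :: addR :: subL(-2)]>
[11] <C=(-2 * 5), E=∅, K=[addL(9) :: subL(-2)]>
[12] <C=-2, E=∅, K=[mulR :: addL(9) :: subL(-2)]>
[13] <C=5, E=∅, K=[mulL(-2) :: addL(9) :: subL(-2)]>
→ final value -1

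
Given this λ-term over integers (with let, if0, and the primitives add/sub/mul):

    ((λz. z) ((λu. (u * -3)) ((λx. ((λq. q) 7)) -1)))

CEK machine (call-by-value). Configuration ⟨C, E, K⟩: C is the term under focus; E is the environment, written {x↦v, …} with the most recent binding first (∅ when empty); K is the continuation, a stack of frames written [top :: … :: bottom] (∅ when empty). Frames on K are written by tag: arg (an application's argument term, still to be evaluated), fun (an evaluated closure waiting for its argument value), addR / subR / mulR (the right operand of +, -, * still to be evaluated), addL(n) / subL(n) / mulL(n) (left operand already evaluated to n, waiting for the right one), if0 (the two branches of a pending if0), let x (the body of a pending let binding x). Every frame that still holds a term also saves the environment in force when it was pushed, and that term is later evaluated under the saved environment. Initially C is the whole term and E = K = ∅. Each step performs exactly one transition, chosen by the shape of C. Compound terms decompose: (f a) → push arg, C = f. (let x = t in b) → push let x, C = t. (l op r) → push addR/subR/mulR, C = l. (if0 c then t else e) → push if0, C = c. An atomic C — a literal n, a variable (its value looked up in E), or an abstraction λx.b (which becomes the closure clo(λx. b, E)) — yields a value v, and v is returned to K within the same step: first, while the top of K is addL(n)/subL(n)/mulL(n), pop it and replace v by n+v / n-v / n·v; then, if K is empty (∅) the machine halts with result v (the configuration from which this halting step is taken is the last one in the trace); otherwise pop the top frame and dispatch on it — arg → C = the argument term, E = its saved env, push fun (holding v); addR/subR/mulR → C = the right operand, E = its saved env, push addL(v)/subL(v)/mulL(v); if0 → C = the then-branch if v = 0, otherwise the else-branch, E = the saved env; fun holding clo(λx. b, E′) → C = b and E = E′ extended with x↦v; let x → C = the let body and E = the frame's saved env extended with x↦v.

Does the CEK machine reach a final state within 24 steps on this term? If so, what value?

Answer: -21

Machine steps:
[0] <C=((λz. z) ((λu. (u * -3)) ((λx. ((λq. q) 7)) -1))), E=∅, K=∅>
[1] <C=(λz. z), E=∅, K=[arg]>
[2] <C=((λu. (u * -3)) ((λx. ((λq. q) 7)) -1)), E=∅, K=[fun]>
[3] <C=(λu. (u * -3)), E=∅, K=[arg :: fun]>
[4] <C=((λx. ((λq. q) 7)) -1), E=∅, K=[fun :: fun]>
[5] <C=(λx. ((λq. q) 7)), E=∅, K=[arg :: fun :: fun]>
[6] <C=-1, E=∅, K=[fun :: fun :: fun]>
[7] <C=((λq. q) 7), E={x↦-1}, K=[fun :: fun]>
[8] <C=(λq. q), E={x↦-1}, K=[arg :: fun :: fun]>
[9] <C=7, E={x↦-1}, K=[fun :: fun :: fun]>
[10] <C=q, E={q↦7, x↦-1}, K=[fun :: fun]>
[11] <C=(u * -3), E={u↦7}, K=[fun]>
[12] <C=u, E={u↦7}, K=[mulR :: fun]>
[13] <C=-3, E={u↦7}, K=[mulL(7) :: fun]>
[14] <C=z, E={z↦-21}, K=∅>
→ final value -21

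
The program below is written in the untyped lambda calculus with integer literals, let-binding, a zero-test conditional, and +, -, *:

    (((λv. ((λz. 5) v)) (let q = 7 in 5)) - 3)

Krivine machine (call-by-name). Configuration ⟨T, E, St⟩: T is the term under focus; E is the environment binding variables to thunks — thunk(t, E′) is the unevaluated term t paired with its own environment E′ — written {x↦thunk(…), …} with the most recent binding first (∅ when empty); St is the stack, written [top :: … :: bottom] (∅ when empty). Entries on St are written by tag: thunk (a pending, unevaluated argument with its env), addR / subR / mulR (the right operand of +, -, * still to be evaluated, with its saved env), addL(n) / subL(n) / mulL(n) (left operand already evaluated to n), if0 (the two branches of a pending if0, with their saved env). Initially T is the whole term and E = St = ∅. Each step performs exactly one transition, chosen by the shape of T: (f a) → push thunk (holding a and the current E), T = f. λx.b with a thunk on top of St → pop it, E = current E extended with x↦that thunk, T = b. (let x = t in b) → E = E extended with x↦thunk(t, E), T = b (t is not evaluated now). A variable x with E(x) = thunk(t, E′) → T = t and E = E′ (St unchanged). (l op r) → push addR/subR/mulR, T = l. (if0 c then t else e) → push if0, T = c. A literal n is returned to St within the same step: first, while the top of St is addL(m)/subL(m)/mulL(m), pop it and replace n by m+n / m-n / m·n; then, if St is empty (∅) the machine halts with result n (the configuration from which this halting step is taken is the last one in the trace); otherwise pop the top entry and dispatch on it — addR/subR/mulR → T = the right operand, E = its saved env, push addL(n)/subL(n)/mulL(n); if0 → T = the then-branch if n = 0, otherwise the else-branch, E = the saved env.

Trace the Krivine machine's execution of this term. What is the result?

Answer: 2

Machine steps:
[0] [T=(((λv. ((λz. 5) v)) (let q = 7 in 5)) - 3) | E=∅ | St=∅]
[1] [T=((λv. ((λz. 5) v)) (let q = 7 in 5)) | E=∅ | St=[subR]]
[2] [T=(λv. ((λz. 5) v)) | E=∅ | St=[thunk :: subR]]
[3] [T=((λz. 5) v) | E={v↦thunk((let q = 7 in 5), ∅)} | St=[subR]]
[4] [T=(λz. 5) | E={v↦thunk((let q = 7 in 5), ∅)} | St=[thunk :: subR]]
[5] [T=5 | E={z↦thunk(v, {v↦thunk((let q = 7 in 5), ∅)}), v↦thunk((let q = 7 in 5), ∅)} | St=[subR]]
[6] [T=3 | E=∅ | St=[subL(5)]]
→ final value 2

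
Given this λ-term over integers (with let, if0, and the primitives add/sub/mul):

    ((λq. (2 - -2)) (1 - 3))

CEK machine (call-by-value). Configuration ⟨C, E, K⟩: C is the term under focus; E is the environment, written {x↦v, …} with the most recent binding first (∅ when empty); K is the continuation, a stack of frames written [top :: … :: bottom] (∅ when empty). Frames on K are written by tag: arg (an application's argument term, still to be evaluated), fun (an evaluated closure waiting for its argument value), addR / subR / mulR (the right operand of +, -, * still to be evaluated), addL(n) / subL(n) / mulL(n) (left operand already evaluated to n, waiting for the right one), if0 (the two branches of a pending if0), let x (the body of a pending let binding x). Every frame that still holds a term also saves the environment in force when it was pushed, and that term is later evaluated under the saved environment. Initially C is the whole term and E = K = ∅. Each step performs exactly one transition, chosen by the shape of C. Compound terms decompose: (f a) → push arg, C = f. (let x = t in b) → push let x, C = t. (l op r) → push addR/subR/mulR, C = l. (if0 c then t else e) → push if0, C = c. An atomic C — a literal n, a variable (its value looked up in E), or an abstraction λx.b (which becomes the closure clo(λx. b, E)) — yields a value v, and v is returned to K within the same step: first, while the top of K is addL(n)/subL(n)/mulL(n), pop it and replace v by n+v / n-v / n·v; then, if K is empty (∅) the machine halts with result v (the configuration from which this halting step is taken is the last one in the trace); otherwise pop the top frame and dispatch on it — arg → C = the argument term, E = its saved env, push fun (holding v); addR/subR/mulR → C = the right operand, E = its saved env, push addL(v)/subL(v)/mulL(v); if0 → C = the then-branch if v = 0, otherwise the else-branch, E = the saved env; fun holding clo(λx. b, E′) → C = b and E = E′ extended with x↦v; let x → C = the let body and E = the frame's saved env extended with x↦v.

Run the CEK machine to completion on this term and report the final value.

t=0: <C=((λq. (2 - -2)) (1 - 3)), E=∅, K=∅>
t=1: <C=(λq. (2 - -2)), E=∅, K=[arg]>
t=2: <C=(1 - 3), E=∅, K=[fun]>
t=3: <C=1, E=∅, K=[subR :: fun]>
t=4: <C=3, E=∅, K=[subL(1) :: fun]>
t=5: <C=(2 - -2), E={q↦-2}, K=∅>
t=6: <C=2, E={q↦-2}, K=[subR]>
t=7: <C=-2, E={q↦-2}, K=[subL(2)]>
→ final value 4

Answer: 4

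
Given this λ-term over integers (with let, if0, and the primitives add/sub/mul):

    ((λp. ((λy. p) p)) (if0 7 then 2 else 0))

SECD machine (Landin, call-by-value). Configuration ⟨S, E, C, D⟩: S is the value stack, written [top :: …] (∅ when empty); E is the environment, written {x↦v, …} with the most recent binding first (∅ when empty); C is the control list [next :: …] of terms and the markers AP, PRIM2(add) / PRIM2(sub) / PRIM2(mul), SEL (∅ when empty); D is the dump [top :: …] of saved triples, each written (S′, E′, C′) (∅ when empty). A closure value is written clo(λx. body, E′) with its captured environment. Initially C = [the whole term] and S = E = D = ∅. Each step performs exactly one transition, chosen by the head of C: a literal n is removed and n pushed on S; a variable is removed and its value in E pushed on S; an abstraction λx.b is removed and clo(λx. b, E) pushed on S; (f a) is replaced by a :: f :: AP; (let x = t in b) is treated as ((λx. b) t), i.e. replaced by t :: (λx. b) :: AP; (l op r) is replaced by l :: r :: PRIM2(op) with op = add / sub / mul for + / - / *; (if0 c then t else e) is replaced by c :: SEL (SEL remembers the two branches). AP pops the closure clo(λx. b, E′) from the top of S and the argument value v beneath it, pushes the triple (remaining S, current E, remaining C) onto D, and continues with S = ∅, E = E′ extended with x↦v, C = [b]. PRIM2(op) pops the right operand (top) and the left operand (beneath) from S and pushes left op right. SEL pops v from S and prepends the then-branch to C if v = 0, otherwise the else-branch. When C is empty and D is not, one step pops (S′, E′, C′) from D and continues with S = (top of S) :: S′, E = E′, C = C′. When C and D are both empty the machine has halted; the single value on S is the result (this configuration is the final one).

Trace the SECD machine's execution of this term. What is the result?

t=0: <S=∅, E=∅, C=[((λp. ((λy. p) p)) (if0 7 then 2 else 0))], D=∅>
t=1: <S=∅, E=∅, C=[(if0 7 then 2 else 0) :: (λp. ((λy. p) p)) :: AP], D=∅>
t=2: <S=∅, E=∅, C=[7 :: SEL :: (λp. ((λy. p) p)) :: AP], D=∅>
t=3: <S=[7], E=∅, C=[SEL :: (λp. ((λy. p) p)) :: AP], D=∅>
t=4: <S=∅, E=∅, C=[0 :: (λp. ((λy. p) p)) :: AP], D=∅>
t=5: <S=[0], E=∅, C=[(λp. ((λy. p) p)) :: AP], D=∅>
t=6: <S=[clo(λp. ((λy. p) p), ∅) :: 0], E=∅, C=[AP], D=∅>
t=7: <S=∅, E={p↦0}, C=[((λy. p) p)], D=[(∅, ∅, ∅)]>
t=8: <S=∅, E={p↦0}, C=[p :: (λy. p) :: AP], D=[(∅, ∅, ∅)]>
t=9: <S=[0], E={p↦0}, C=[(λy. p) :: AP], D=[(∅, ∅, ∅)]>
t=10: <S=[clo(λy. p, {p↦0}) :: 0], E={p↦0}, C=[AP], D=[(∅, ∅, ∅)]>
t=11: <S=∅, E={y↦0, p↦0}, C=[p], D=[(∅, {p↦0}, ∅) :: (∅, ∅, ∅)]>
t=12: <S=[0], E={y↦0, p↦0}, C=∅, D=[(∅, {p↦0}, ∅) :: (∅, ∅, ∅)]>
t=13: <S=[0], E={p↦0}, C=∅, D=[(∅, ∅, ∅)]>
t=14: <S=[0], E=∅, C=∅, D=∅>
→ final value 0

Answer: 0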